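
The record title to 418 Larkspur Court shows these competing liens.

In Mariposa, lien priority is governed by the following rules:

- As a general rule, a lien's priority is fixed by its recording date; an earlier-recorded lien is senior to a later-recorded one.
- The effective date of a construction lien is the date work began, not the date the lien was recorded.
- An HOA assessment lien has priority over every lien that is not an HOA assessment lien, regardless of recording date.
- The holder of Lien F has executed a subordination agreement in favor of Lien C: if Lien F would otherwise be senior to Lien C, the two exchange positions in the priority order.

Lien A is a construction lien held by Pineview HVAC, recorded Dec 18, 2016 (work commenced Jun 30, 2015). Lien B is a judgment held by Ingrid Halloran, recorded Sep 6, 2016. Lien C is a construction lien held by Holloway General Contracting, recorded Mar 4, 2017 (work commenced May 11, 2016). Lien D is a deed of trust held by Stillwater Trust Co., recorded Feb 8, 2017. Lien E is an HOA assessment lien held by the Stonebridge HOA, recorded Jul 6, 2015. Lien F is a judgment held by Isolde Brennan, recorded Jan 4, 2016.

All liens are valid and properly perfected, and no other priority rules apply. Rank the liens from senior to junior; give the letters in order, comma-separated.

Effective dates: A relates back to Jun 30, 2015 (work commenced); C is treated as recorded May 11, 2016, the work-commencement date.
As an HOA assessment lien, E is senior to every other lien.
The other liens, earliest effective date first: A (Jun 30, 2015), F (Jan 4, 2016), C (May 11, 2016), B (Sep 6, 2016), D (Feb 8, 2017).
F is senior to C before the subordination, so the two trade places.

E, A, C, F, B, D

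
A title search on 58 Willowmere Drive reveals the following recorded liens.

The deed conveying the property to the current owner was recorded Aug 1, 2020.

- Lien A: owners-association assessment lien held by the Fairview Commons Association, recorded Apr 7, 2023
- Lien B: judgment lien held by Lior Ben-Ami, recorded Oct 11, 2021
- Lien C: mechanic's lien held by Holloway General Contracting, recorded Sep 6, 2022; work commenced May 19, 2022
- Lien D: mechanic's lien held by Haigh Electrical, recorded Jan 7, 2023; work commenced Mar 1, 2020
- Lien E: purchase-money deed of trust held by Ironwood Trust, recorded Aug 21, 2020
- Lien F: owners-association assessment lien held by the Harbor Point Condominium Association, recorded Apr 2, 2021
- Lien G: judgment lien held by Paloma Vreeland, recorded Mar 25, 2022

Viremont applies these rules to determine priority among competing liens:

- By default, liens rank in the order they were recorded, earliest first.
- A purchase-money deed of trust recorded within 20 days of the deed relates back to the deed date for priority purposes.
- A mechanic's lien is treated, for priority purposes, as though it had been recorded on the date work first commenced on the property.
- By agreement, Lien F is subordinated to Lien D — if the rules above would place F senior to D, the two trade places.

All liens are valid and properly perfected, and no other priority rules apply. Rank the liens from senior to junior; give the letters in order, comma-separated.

D, E, F, B, G, C, A

Adjusting effective dates: C relates back to May 19, 2022 (work commenced); D's effective date is Mar 1, 2020, when work began; E was recorded within the 20-day window, so its effective date is the deed date Aug 1, 2020.
By effective date, earliest first: D (Mar 1, 2020), E (Aug 1, 2020), F (Apr 2, 2021), B (Oct 11, 2021), G (Mar 25, 2022), C (May 19, 2022), A (Apr 7, 2023).
F already ranks below D; the subordination has no effect.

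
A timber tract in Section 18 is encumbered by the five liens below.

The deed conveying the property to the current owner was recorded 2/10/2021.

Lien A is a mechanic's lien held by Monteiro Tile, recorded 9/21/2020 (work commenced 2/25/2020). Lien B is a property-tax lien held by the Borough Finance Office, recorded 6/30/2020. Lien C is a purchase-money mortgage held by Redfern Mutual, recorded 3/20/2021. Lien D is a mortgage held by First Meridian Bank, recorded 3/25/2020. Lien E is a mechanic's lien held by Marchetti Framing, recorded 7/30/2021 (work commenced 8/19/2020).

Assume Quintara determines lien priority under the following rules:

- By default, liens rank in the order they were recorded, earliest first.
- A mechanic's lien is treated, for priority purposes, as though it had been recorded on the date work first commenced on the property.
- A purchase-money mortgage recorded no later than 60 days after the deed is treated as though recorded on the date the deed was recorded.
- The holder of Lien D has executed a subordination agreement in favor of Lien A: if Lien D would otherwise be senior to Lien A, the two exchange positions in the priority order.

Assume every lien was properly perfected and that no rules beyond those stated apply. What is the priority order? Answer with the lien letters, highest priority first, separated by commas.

Adjusting effective dates: A relates back to 2/25/2020 (work commenced); C relates back to the deed date 2/10/2021; E relates back to 8/19/2020 (work commenced).
By effective date, earliest first: A (2/25/2020), D (3/25/2020), B (6/30/2020), E (8/19/2020), C (2/10/2021).
Since D is not senior to A, the subordination leaves the order unchanged.

A, D, B, E, C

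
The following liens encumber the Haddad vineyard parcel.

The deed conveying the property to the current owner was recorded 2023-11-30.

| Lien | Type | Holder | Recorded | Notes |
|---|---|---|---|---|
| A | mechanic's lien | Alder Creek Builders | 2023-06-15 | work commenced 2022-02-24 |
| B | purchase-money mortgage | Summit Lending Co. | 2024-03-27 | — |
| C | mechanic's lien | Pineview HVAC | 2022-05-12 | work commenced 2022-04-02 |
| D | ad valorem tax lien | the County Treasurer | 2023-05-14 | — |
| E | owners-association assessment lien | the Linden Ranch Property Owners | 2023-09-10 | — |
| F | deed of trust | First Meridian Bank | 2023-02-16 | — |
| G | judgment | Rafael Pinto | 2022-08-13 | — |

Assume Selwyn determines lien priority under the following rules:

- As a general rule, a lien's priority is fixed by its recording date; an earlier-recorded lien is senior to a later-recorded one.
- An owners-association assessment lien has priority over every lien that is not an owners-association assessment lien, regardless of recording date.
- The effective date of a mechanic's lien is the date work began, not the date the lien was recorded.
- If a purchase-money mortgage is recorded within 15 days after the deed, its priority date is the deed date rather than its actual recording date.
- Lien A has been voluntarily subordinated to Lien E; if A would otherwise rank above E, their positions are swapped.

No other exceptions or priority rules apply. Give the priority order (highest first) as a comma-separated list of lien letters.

Effective dates: A relates back to 2022-02-24 (work commenced); B missed the 15-day window (118 days after the deed), so its recording date stands; C relates back to 2022-04-02 (work commenced).
E, as an owners-association assessment lien, has superpriority and ranks first.
Among the remaining liens, by effective date: A (2022-02-24), C (2022-04-02), G (2022-08-13), F (2023-02-16), D (2023-05-14), B (2024-03-27).
A is already junior to E, so the subordination agreement changes nothing.

E, A, C, G, F, D, B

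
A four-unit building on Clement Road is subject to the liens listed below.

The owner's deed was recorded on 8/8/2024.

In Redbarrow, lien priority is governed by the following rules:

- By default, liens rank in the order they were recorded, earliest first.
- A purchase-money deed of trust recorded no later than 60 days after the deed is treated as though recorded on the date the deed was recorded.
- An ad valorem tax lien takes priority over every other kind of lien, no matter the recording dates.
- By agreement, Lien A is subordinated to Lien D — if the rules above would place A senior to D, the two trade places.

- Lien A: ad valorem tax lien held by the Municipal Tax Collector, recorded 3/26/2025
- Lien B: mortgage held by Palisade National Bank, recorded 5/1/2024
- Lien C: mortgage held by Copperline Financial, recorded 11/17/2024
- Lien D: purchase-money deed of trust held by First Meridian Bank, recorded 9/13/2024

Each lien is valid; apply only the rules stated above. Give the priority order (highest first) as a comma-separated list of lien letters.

D, B, A, C

Effective dates: D was recorded within the 60-day window, so its effective date is the deed date 8/8/2024.
A is an ad valorem tax lien and takes priority over every other lien.
The other liens, earliest effective date first: B (5/1/2024), D (8/8/2024), C (11/17/2024).
A is senior to D before the subordination, so the two trade places.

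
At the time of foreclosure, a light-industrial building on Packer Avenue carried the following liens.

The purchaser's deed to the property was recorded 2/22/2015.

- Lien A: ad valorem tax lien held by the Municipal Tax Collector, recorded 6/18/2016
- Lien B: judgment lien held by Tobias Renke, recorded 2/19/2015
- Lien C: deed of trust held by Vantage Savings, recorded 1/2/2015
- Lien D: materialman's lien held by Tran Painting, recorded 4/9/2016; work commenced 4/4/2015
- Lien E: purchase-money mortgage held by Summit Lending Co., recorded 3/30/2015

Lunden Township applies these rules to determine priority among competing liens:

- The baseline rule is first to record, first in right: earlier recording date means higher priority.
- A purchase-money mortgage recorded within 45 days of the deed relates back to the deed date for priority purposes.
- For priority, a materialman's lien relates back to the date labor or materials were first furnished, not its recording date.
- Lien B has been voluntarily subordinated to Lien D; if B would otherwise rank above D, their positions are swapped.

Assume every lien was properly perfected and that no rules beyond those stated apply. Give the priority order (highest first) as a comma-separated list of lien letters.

Effective dates: D is treated as recorded 4/4/2015, the work-commencement date; E's effective date is the deed date, 2/22/2015.
Ordering by effective date: C (1/2/2015), B (2/19/2015), E (2/22/2015), D (4/4/2015), A (6/18/2016).
B would otherwise be senior to D, so under the subordination agreement B and D exchange positions.

C, D, E, B, A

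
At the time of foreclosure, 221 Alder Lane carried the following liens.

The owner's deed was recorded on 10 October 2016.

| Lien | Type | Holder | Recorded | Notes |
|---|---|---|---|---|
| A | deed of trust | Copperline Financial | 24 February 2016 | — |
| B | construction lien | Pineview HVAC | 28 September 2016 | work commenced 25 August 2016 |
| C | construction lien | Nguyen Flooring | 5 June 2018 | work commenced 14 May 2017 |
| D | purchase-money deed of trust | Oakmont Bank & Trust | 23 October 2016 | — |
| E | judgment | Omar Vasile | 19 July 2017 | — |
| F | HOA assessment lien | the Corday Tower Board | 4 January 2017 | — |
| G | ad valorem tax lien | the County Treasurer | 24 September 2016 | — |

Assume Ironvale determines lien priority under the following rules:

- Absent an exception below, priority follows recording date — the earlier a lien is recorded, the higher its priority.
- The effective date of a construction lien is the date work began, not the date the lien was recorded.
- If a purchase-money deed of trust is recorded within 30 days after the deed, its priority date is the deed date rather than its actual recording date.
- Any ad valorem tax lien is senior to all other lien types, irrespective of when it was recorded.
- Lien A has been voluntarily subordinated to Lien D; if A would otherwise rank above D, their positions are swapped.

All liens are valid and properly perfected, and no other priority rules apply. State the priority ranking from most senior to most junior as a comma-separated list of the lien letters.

Effective dates: B's effective date is 25 August 2016, when work began; C relates back to 14 May 2017 (work commenced); D was recorded within the 30-day window, so its effective date is the deed date 10 October 2016.
As an ad valorem tax lien, G is senior to every other lien.
The other liens, earliest effective date first: A (24 February 2016), B (25 August 2016), D (10 October 2016), F (4 January 2017), C (14 May 2017), E (19 July 2017).
Because A would otherwise rank above D, the subordination swaps them.

G, D, B, A, F, C, E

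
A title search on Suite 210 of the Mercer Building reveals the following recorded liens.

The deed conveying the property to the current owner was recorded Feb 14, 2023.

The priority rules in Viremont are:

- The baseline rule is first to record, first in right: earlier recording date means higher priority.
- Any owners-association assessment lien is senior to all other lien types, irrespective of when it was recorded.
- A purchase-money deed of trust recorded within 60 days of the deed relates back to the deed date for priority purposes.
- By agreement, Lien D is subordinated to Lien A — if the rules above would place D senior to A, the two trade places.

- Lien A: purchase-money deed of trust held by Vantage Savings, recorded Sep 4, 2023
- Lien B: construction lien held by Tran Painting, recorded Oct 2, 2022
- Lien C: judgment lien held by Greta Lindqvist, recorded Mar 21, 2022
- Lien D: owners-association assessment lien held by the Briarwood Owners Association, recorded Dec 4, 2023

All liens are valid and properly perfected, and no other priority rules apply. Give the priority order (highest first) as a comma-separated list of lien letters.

Adjusting effective dates: A missed the 60-day window (202 days after the deed), so its recording date stands.
As an owners-association assessment lien, D is senior to every other lien.
The other liens, earliest effective date first: C (Mar 21, 2022), B (Oct 2, 2022), A (Sep 4, 2023).
D is senior to A before the subordination, so the two trade places.

A, C, B, D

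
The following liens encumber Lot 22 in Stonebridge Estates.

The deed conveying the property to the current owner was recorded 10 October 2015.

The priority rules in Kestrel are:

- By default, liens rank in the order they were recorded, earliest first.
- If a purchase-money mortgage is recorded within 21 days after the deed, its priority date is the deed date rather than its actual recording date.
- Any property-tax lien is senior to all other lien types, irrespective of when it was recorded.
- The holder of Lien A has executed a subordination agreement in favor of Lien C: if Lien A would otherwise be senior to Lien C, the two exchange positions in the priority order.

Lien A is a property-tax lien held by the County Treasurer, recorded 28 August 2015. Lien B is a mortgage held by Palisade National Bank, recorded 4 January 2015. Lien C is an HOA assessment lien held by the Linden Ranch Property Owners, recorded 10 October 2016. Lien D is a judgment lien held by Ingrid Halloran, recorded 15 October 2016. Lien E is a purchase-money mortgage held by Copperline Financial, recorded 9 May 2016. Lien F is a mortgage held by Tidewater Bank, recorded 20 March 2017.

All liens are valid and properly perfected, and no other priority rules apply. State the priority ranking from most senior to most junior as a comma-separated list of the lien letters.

First, effective dates: E missed the 21-day window (212 days after the deed), so its recording date stands.
A is a property-tax lien and takes priority over every other lien.
The other liens, earliest effective date first: B (4 January 2015), E (9 May 2016), C (10 October 2016), D (15 October 2016), F (20 March 2017).
Because A would otherwise rank above C, the subordination swaps them.

C, B, E, A, D, F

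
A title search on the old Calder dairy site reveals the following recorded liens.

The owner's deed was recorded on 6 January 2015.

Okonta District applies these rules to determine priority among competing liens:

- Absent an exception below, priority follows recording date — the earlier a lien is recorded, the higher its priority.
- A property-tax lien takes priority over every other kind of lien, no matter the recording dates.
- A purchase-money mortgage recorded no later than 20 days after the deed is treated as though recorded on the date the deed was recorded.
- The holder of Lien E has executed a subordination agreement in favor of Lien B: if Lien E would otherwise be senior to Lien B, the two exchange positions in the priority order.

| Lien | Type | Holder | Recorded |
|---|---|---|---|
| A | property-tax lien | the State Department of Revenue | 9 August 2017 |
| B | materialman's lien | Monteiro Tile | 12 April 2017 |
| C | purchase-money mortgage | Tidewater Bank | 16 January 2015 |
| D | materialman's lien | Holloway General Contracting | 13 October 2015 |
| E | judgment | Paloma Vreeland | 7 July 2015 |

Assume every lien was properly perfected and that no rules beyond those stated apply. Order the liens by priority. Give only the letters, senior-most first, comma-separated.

Effective dates: C's effective date is the deed date, 6 January 2015.
A is a property-tax lien and takes priority over every other lien.
Ordering the rest by effective date: C (6 January 2015), E (7 July 2015), D (13 October 2015), B (12 April 2017).
Because E would otherwise rank above B, the subordination swaps them.

A, C, B, D, E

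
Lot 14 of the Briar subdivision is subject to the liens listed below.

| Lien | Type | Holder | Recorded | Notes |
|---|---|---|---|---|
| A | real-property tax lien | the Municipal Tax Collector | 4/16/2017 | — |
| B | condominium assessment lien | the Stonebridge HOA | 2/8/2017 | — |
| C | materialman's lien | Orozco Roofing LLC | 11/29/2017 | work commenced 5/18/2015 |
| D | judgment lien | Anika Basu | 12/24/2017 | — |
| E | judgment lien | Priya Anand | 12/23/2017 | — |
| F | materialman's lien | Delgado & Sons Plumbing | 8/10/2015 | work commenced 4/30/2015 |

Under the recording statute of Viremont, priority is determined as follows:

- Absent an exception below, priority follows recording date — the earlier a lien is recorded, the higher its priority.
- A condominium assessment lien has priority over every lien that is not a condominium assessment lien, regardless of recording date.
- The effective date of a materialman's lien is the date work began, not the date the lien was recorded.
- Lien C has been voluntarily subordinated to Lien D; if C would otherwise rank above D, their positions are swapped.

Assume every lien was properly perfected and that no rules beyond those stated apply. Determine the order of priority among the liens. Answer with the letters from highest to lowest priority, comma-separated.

B, F, D, A, E, C

First, effective dates: C is treated as recorded 5/18/2015, the work-commencement date; F relates back to 4/30/2015 (work commenced).
As a condominium assessment lien, B is senior to every other lien.
The other liens, earliest effective date first: F (4/30/2015), C (5/18/2015), A (4/16/2017), E (12/23/2017), D (12/24/2017).
C would otherwise be senior to D, so under the subordination agreement C and D exchange positions.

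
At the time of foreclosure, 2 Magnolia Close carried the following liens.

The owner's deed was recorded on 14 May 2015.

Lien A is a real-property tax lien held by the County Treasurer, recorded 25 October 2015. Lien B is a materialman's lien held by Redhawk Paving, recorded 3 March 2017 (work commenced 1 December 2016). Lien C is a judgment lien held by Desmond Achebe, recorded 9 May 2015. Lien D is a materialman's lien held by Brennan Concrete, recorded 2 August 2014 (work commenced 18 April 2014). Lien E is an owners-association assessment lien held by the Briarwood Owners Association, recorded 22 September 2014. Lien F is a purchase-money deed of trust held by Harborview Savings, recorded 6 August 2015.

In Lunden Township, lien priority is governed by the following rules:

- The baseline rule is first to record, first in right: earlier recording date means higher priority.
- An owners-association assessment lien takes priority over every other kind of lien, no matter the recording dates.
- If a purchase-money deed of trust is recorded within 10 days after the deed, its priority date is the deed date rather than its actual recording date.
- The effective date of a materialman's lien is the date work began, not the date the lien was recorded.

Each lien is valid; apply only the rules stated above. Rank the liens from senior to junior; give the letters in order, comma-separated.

Adjusting effective dates: B is treated as recorded 1 December 2016, the work-commencement date; D relates back to 18 April 2014 (work commenced); F was recorded 84 days after the deed, outside the 10-day window, so it keeps its recording date.
E is an owners-association assessment lien, so it outranks all other liens regardless of date.
The other liens, earliest effective date first: D (18 April 2014), C (9 May 2015), F (6 August 2015), A (25 October 2015), B (1 December 2016).

E, D, C, F, A, B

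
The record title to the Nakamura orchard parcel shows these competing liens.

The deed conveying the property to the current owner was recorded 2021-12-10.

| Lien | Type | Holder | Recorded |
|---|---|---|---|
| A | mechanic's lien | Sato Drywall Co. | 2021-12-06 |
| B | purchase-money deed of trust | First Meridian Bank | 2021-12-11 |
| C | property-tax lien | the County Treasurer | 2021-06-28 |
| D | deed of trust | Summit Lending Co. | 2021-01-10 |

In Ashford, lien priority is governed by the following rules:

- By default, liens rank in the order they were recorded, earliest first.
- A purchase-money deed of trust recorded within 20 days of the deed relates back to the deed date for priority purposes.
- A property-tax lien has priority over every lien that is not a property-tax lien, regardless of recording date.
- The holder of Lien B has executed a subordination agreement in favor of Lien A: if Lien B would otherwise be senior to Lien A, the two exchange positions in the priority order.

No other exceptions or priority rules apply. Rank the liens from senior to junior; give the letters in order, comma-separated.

C, D, A, B

Effective dates: B's effective date is the deed date, 2021-12-10.
C is a property-tax lien and takes priority over every other lien.
Remaining liens by effective date: D (2021-01-10), A (2021-12-06), B (2021-12-10).
B is already junior to A, so the subordination agreement changes nothing.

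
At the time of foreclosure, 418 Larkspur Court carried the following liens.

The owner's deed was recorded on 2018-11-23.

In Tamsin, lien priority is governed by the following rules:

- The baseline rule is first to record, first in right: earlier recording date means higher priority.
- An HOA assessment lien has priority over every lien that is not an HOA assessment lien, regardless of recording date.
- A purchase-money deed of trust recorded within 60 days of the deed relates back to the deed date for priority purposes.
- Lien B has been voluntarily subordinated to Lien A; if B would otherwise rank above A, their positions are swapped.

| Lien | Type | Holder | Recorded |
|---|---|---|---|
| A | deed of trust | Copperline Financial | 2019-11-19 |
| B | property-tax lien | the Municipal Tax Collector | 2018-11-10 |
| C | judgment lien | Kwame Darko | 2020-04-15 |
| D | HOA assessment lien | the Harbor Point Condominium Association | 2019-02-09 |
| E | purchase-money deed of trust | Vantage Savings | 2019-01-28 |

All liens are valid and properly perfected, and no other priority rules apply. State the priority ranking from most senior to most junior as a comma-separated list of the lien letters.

Effective dates: E was recorded 66 days after the deed — beyond 60 days — so no relation-back applies.
D is an HOA assessment lien, so it outranks all other liens regardless of date.
Remaining liens by effective date: B (2018-11-10), E (2019-01-28), A (2019-11-19), C (2020-04-15).
The subordination applies — B was senior to A — so B and A swap.

D, A, E, B, C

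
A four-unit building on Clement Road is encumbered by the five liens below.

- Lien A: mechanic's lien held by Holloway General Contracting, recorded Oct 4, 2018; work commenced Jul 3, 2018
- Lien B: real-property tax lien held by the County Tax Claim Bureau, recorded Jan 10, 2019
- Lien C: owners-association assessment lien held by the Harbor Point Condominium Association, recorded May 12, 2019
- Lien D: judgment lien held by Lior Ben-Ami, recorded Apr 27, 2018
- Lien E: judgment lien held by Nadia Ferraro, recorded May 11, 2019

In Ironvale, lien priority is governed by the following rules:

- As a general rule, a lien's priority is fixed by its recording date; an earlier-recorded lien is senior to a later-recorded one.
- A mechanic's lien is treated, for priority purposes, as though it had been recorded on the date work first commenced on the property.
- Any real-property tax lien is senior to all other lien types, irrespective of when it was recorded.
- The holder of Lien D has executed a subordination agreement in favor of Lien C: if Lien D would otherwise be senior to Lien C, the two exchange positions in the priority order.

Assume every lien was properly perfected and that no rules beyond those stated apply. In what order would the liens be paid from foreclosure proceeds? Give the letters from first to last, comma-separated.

Effective dates: A relates back to Jul 3, 2018 (work commenced).
B, as a real-property tax lien, has superpriority and ranks first.
The other liens, earliest effective date first: D (Apr 27, 2018), A (Jul 3, 2018), E (May 11, 2019), C (May 12, 2019).
D is senior to C before the subordination, so the two trade places.

B, C, A, E, D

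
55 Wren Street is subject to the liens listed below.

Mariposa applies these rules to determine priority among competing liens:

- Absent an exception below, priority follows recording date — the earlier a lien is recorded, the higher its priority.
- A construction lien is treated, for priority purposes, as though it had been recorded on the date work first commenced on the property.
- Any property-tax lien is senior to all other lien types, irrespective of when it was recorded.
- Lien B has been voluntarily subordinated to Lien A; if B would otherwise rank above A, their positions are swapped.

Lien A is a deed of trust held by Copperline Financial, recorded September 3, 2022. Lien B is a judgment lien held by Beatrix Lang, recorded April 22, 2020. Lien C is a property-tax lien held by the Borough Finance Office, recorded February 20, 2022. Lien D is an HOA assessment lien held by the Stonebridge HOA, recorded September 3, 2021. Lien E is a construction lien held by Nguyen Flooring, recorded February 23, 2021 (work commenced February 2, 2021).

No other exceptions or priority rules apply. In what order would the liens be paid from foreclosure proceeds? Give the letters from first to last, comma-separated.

C, A, E, D, B

First, effective dates: E relates back to February 2, 2021 (work commenced).
C is a property-tax lien, so it outranks all other liens regardless of date.
Remaining liens by effective date: B (April 22, 2020), E (February 2, 2021), D (September 3, 2021), A (September 3, 2022).
Because B would otherwise rank above A, the subordination swaps them.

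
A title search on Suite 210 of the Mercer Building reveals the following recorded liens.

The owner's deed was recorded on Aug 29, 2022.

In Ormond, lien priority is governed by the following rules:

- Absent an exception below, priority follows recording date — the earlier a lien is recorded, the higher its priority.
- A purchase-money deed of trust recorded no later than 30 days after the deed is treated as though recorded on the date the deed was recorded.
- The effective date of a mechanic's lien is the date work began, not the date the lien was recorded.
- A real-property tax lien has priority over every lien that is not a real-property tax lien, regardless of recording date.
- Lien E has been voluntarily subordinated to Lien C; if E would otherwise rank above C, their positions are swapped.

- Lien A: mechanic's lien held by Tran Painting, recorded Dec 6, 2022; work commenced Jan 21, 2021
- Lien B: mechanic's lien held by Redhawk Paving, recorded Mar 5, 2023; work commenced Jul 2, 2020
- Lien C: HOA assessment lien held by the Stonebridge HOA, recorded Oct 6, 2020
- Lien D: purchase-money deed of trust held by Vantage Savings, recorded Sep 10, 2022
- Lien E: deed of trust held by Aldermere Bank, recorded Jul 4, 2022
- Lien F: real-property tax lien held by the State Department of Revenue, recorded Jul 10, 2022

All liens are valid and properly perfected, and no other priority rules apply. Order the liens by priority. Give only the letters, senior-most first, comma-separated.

First, effective dates: A's effective date is Jan 21, 2021, when work began; B is treated as recorded Jul 2, 2020, the work-commencement date; D relates back to the deed date Aug 29, 2022.
As a real-property tax lien, F is senior to every other lien.
The other liens, earliest effective date first: B (Jul 2, 2020), C (Oct 6, 2020), A (Jan 21, 2021), E (Jul 4, 2022), D (Aug 29, 2022).
Since E is not senior to C, the subordination leaves the order unchanged.

F, B, C, A, E, D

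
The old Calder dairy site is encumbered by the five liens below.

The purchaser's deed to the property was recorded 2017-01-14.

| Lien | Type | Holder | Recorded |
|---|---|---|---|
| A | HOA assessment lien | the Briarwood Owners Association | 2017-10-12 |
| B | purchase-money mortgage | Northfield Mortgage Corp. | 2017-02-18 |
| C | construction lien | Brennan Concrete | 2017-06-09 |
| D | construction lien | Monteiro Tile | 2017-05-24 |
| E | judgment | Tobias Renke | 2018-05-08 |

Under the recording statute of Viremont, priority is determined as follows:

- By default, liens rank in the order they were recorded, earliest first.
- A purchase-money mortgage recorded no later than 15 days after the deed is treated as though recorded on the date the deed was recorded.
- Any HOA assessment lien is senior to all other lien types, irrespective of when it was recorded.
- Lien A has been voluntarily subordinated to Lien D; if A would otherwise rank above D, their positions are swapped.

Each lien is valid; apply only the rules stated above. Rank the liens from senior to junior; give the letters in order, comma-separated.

D, B, A, C, E

Effective dates: B was recorded 35 days after the deed — beyond 15 days — so no relation-back applies.
A is an HOA assessment lien, so it outranks all other liens regardless of date.
Remaining liens by effective date: B (2017-02-18), D (2017-05-24), C (2017-06-09), E (2018-05-08).
The subordination applies — A was senior to D — so A and D swap.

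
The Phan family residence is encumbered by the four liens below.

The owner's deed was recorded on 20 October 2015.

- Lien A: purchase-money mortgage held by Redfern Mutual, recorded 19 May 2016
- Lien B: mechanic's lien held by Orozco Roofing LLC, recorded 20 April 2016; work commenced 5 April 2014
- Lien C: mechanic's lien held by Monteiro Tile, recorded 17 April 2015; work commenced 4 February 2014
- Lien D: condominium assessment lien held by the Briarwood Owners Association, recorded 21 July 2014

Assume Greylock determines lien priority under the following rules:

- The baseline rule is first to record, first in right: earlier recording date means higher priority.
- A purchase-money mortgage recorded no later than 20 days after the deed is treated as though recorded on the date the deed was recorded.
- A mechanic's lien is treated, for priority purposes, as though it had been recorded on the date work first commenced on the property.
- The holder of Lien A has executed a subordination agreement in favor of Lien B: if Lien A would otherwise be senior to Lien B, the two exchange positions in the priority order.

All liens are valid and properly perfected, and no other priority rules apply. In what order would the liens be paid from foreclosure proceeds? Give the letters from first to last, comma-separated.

Adjusting effective dates: A missed the 20-day window (212 days after the deed), so its recording date stands; B relates back to 5 April 2014 (work commenced); C relates back to 4 February 2014 (work commenced).
Sorted by effective date: C (4 February 2014), B (5 April 2014), D (21 July 2014), A (19 May 2016).
A is already junior to B, so the subordination agreement changes nothing.

C, B, D, A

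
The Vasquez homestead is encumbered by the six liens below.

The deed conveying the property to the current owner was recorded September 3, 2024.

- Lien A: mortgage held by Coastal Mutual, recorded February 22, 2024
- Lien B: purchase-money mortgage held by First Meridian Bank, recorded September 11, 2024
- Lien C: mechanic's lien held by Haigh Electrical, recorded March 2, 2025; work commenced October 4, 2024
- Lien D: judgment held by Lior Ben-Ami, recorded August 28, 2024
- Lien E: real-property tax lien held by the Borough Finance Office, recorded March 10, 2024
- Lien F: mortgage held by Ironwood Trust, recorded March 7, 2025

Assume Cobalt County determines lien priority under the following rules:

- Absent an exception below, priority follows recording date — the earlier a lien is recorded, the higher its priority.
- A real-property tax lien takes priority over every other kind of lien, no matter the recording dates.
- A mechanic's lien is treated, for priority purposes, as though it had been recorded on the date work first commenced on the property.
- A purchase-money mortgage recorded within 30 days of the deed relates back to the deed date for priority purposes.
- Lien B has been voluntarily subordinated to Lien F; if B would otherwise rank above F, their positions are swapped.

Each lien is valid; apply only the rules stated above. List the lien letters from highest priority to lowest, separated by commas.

E, A, D, F, C, B

First, effective dates: B's effective date is the deed date, September 3, 2024; C's effective date is October 4, 2024, when work began.
As a real-property tax lien, E is senior to every other lien.
Ordering the rest by effective date: A (February 22, 2024), D (August 28, 2024), B (September 3, 2024), C (October 4, 2024), F (March 7, 2025).
Because B would otherwise rank above F, the subordination swaps them.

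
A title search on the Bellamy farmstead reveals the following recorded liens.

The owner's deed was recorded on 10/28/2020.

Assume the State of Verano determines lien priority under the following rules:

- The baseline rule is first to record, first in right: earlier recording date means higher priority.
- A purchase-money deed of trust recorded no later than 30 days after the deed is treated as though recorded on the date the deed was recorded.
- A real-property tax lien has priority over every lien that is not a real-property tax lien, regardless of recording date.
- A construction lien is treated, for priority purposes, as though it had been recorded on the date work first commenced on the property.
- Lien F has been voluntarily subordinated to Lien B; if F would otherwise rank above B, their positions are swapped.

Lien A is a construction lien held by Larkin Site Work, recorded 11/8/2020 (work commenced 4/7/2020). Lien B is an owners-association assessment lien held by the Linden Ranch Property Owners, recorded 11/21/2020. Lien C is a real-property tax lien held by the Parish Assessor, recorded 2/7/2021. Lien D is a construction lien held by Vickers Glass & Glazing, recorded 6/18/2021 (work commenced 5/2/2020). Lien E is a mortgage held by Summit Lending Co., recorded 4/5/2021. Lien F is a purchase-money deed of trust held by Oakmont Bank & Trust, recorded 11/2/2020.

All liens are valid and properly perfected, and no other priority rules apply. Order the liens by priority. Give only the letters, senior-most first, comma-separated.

First, effective dates: A is treated as recorded 4/7/2020, the work-commencement date; D relates back to 5/2/2020 (work commenced); F relates back to the deed date 10/28/2020.
C is a real-property tax lien, so it outranks all other liens regardless of date.
Ordering the rest by effective date: A (4/7/2020), D (5/2/2020), F (10/28/2020), B (11/21/2020), E (4/5/2021).
F is senior to B before the subordination, so the two trade places.

C, A, D, B, F, E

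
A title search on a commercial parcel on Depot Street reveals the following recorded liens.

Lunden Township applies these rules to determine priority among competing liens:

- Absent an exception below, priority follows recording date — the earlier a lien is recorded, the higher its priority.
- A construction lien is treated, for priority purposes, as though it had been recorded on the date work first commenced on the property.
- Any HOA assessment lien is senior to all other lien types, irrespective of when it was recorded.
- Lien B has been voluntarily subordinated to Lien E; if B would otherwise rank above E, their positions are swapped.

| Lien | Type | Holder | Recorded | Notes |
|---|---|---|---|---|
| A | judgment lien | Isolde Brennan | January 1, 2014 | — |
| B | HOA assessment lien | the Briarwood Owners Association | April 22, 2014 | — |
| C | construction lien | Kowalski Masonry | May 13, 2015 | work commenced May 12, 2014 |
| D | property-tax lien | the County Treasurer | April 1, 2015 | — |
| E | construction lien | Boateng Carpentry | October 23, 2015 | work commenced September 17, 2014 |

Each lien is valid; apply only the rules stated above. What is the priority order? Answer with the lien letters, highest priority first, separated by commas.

E, A, C, B, D

Adjusting effective dates: C's effective date is May 12, 2014, when work began; E is treated as recorded September 17, 2014, the work-commencement date.
As an HOA assessment lien, B is senior to every other lien.
Among the remaining liens, by effective date: A (January 1, 2014), C (May 12, 2014), E (September 17, 2014), D (April 1, 2015).
The subordination applies — B was senior to E — so B and E swap.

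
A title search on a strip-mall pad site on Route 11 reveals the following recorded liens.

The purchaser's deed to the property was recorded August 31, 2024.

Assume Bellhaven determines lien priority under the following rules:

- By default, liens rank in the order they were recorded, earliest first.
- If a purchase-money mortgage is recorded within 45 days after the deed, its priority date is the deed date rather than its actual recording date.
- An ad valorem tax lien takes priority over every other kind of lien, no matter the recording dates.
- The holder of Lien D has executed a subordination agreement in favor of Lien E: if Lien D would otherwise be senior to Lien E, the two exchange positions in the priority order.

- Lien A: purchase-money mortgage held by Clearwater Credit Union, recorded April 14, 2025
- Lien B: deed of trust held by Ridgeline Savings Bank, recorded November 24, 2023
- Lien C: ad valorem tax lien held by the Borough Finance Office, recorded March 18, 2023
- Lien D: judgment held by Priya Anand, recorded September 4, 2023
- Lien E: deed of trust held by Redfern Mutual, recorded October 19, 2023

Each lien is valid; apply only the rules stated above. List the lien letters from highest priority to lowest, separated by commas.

Effective dates after the stated exceptions: A was recorded 226 days after the deed — beyond 45 days — so no relation-back applies.
C is an ad valorem tax lien and takes priority over every other lien.
Among the remaining liens, by effective date: D (September 4, 2023), E (October 19, 2023), B (November 24, 2023), A (April 14, 2025).
D is senior to E before the subordination, so the two trade places.

C, E, D, B, A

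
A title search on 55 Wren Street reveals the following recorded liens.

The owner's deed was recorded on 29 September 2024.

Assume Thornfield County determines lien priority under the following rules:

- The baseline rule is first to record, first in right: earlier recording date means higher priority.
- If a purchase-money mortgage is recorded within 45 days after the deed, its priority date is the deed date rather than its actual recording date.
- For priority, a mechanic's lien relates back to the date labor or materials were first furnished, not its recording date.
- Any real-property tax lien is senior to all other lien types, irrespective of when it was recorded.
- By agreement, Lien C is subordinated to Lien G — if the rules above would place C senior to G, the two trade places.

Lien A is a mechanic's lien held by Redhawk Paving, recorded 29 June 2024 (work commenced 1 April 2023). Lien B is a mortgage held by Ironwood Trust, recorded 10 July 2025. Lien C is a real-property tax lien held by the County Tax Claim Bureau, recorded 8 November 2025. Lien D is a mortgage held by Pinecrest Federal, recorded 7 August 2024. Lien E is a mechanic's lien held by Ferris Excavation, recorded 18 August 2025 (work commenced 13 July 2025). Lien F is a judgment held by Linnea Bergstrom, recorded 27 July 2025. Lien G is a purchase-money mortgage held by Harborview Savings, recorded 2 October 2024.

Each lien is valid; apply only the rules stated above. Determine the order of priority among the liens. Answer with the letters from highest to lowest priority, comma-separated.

Effective dates: A relates back to 1 April 2023 (work commenced); E is treated as recorded 13 July 2025, the work-commencement date; G was recorded within the 45-day window, so its effective date is the deed date 29 September 2024.
As a real-property tax lien, C is senior to every other lien.
The other liens, earliest effective date first: A (1 April 2023), D (7 August 2024), G (29 September 2024), B (10 July 2025), E (13 July 2025), F (27 July 2025).
The subordination applies — C was senior to G — so C and G swap.

G, A, D, C, B, E, F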